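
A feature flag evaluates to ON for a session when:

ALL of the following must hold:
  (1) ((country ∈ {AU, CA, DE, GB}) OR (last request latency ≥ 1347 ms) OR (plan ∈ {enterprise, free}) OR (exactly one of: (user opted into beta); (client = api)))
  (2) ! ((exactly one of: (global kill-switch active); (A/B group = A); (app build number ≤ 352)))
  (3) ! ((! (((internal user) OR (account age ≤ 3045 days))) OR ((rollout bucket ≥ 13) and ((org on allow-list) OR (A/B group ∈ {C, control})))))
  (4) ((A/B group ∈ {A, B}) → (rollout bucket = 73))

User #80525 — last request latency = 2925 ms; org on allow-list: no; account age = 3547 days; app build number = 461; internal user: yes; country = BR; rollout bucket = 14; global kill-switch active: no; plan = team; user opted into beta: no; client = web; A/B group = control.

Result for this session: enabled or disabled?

Disabled

Atomic conditions:
  country ∈ {AU, CA, DE, GB}: BR is not in the set → false
  last request latency ≥ 1347 ms: 2925 ≥ 1347 is true
  plan ∈ {enterprise, free}: team is not in the set → false
  user opted into beta: no → false
  client = api: web == api is false
  global kill-switch active: no → false
  A/B group = A: control == A is false
  app build number ≤ 352: 461 ≤ 352 is false
  internal user: yes → true
  account age ≤ 3045 days: 3547 ≤ 3045 is false
  rollout bucket ≥ 13: 14 ≥ 13 is true
  org on allow-list: no → false
  A/B group ∈ {C, control}: control is in the set → true
  A/B group ∈ {A, B}: control is not in the set → false
  rollout bucket = 73: 14 == 73 is false
Combine:
[1.4] exactly-one(false, false) = false
[1] false OR true OR false OR false = true
[2.1] exactly-one(false, false, false) = false
[2] NOT false = true
[3.1.1.1] true OR false = true
[3.1.1] NOT true = false
[3.1.2.2] false OR true = true
[3.1.2] true AND true = true
[3.1] false OR true = true
[3] NOT true = false
[4] false → false (antecedent false ⇒ implication holds) = true
[root] true AND true AND false AND true = false
Overall: false → disabled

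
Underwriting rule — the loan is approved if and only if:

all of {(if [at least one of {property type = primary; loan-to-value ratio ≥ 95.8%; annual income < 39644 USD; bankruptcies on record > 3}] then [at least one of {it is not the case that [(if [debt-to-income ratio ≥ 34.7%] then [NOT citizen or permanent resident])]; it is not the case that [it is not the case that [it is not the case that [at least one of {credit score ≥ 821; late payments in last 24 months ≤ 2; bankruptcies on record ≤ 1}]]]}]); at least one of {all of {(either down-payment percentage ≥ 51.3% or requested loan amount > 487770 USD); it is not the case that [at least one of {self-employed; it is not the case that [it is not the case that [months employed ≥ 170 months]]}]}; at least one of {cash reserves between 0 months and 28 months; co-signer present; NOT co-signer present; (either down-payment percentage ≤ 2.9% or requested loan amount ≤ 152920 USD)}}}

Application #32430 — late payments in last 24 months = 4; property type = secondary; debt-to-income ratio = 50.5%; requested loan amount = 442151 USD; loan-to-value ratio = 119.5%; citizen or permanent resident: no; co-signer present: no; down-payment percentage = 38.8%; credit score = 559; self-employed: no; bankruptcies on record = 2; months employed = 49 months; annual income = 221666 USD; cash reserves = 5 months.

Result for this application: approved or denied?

Approved

Atomic conditions:
  property type = primary: secondary == primary is false
  loan-to-value ratio ≥ 95.8%: 119.5 ≥ 95.8 is true
  annual income < 39644 USD: 221666 < 39644 is false
  bankruptcies on record > 3: 2 > 3 is false
  debt-to-income ratio ≥ 34.7%: 50.5 ≥ 34.7 is true
  NOT citizen or permanent resident: no → true
  credit score ≥ 821: 559 ≥ 821 is false
  late payments in last 24 months ≤ 2: 4 ≤ 2 is false
  bankruptcies on record ≤ 1: 2 ≤ 1 is false
  down-payment percentage ≥ 51.3%: 38.8 ≥ 51.3 is false
  requested loan amount > 487770 USD: 442151 > 487770 is false
  self-employed: no → false
  months employed ≥ 170 months: 49 ≥ 170 is false
  cash reserves between 0 months and 28 months: 5 in [0, 28] is true
  co-signer present: no → false
  NOT co-signer present: no → true
  down-payment percentage ≤ 2.9%: 38.8 ≤ 2.9 is false
  requested loan amount ≤ 152920 USD: 442151 ≤ 152920 is false
Combine:
[1.1] false OR true OR false OR false = true
[1.2.1.1] true → true = true
[1.2.1] NOT true = false
[1.2.2.1.1.1] false OR false OR false = false
[1.2.2.1.1] NOT false = true
[1.2.2.1] NOT true = false
[1.2.2] NOT false = true
[1.2] false OR true = true
[1] true → true = true
[2.1.1] false OR false = false
[2.1.2.1.2.1] NOT false = true
[2.1.2.1.2] NOT true = false
[2.1.2.1] false OR false = false
[2.1.2] NOT false = true
[2.1] false AND true = false
[2.2.4] false OR false = false
[2.2] true OR false OR true OR false = true
[2] false OR true = true
[root] true AND true = true
Overall: true → approved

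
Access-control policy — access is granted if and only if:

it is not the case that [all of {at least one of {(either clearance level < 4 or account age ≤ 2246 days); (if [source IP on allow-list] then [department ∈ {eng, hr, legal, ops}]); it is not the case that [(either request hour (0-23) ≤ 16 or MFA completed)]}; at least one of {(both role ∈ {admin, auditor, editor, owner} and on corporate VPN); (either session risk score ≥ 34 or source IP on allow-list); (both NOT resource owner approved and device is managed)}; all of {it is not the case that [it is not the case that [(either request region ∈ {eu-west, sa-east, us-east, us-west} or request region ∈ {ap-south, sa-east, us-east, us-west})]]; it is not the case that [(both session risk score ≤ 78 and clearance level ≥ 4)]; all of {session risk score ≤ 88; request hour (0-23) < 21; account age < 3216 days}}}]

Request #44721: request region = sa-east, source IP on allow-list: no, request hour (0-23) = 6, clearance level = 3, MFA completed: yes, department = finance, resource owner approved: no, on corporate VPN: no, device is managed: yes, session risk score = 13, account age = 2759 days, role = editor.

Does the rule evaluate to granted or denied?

Atomic conditions:
  clearance level < 4: 3 < 4 is true
  account age ≤ 2246 days: 2759 ≤ 2246 is false
  source IP on allow-list: no → false
  department ∈ {eng, hr, legal, ops}: finance is not in the set → false
  request hour (0-23) ≤ 16: 6 ≤ 16 is true
  MFA completed: yes → true
  role ∈ {admin, auditor, editor, owner}: editor is in the set → true
  on corporate VPN: no → false
  session risk score ≥ 34: 13 ≥ 34 is false
  NOT resource owner approved: no → true
  device is managed: yes → true
  request region ∈ {eu-west, sa-east, us-east, us-west}: sa-east is in the set → true
  request region ∈ {ap-south, sa-east, us-east, us-west}: sa-east is in the set → true
  session risk score ≤ 78: 13 ≤ 78 is true
  clearance level ≥ 4: 3 ≥ 4 is false
  session risk score ≤ 88: 13 ≤ 88 is true
  request hour (0-23) < 21: 6 < 21 is true
  account age < 3216 days: 2759 < 3216 is true
Combine:
[1.1.1] true OR false = true
[1.1.2] false → false (antecedent false ⇒ implication holds) = true
[1.1.3.1] true OR true = true
[1.1.3] NOT true = false
[1.1] true OR true OR false = true
[1.2.1] true AND false = false
[1.2.2] false OR false = false
[1.2.3] true AND true = true
[1.2] false OR false OR true = true
[1.3.1.1.1] true OR true = true
[1.3.1.1] NOT true = false
[1.3.1] NOT false = true
[1.3.2.1] true AND false = false
[1.3.2] NOT false = true
[1.3.3] true AND true AND true = true
[1.3] true AND true AND true = true
[1] true AND true AND true = true
[root] NOT true = false
Overall: false → denied

Denied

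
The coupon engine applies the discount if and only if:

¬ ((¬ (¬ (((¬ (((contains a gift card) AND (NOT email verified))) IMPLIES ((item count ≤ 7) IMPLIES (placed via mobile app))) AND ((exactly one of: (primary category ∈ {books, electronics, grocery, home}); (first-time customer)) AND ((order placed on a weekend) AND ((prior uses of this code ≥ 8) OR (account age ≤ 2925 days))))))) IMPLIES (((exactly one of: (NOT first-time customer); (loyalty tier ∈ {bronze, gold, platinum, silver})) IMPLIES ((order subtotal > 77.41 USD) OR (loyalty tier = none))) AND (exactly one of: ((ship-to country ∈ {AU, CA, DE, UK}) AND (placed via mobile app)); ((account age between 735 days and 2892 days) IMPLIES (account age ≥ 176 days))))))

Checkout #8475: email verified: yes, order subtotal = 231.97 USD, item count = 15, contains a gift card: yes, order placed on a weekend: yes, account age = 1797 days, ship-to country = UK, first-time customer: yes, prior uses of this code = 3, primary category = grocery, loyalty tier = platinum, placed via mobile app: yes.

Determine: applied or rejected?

Rejected

Atomic conditions:
  contains a gift card: yes → true
  NOT email verified: yes → false
  item count ≤ 7: 15 ≤ 7 is false
  placed via mobile app: yes → true
  primary category ∈ {books, electronics, grocery, home}: grocery is in the set → true
  first-time customer: yes → true
  order placed on a weekend: yes → true
  prior uses of this code ≥ 8: 3 ≥ 8 is false
  account age ≤ 2925 days: 1797 ≤ 2925 is true
  NOT first-time customer: yes → false
  loyalty tier ∈ {bronze, gold, platinum, silver}: platinum is in the set → true
  order subtotal > 77.41 USD: 231.97 > 77.41 is true
  loyalty tier = none: platinum == none is false
  ship-to country ∈ {AU, CA, DE, UK}: UK is in the set → true
  account age between 735 days and 2892 days: 1797 in [735, 2892] is true
  account age ≥ 176 days: 1797 ≥ 176 is true
Combine:
[1.1.1.1.1.1.1] true AND false = false
[1.1.1.1.1.1] NOT false = true
[1.1.1.1.1.2] false → true (antecedent false ⇒ implication holds) = true
[1.1.1.1.1] true → true = true
[1.1.1.1.2.1] exactly-one(true, true) = false
[1.1.1.1.2.2.2] false OR true = true
[1.1.1.1.2.2] true AND true = true
[1.1.1.1.2] false AND true = false
[1.1.1.1] true AND false = false
[1.1.1] NOT false = true
[1.1] NOT true = false
[1.2.1.1] exactly-one(false, true) = true
[1.2.1.2] true OR false = true
[1.2.1] true → true = true
[1.2.2.1] true AND true = true
[1.2.2.2] true → true = true
[1.2.2] exactly-one(true, true) = false
[1.2] true AND false = false
[1] false → false (antecedent false ⇒ implication holds) = true
[root] NOT true = false
Overall: false → rejected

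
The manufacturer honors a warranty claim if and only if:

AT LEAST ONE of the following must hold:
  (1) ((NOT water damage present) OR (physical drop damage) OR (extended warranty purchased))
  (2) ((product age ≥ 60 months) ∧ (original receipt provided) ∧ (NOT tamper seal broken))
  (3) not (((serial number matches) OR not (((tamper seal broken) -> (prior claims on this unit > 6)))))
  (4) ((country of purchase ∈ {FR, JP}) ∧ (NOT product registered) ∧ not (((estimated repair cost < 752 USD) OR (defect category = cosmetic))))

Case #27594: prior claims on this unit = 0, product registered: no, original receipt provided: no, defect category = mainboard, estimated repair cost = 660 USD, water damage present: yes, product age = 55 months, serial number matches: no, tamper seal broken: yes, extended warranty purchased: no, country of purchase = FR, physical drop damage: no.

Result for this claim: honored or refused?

Atomic conditions:
  NOT water damage present: yes → false
  physical drop damage: no → false
  extended warranty purchased: no → false
  product age ≥ 60 months: 55 ≥ 60 is false
  original receipt provided: no → false
  NOT tamper seal broken: yes → false
  serial number matches: no → false
  tamper seal broken: yes → true
  prior claims on this unit > 6: 0 > 6 is false
  country of purchase ∈ {FR, JP}: FR is in the set → true
  NOT product registered: no → true
  estimated repair cost < 752 USD: 660 < 752 is true
  defect category = cosmetic: mainboard == cosmetic is false
Combine:
[1] false OR false OR false = false
[2] false AND false AND false = false
[3.1.2.1] true → false = false
[3.1.2] NOT false = true
[3.1] false OR true = true
[3] NOT true = false
[4.3.1] true OR false = true
[4.3] NOT true = false
[4] true AND true AND false = false
[root] false OR false OR false OR false = false
Overall: false → refused

Refused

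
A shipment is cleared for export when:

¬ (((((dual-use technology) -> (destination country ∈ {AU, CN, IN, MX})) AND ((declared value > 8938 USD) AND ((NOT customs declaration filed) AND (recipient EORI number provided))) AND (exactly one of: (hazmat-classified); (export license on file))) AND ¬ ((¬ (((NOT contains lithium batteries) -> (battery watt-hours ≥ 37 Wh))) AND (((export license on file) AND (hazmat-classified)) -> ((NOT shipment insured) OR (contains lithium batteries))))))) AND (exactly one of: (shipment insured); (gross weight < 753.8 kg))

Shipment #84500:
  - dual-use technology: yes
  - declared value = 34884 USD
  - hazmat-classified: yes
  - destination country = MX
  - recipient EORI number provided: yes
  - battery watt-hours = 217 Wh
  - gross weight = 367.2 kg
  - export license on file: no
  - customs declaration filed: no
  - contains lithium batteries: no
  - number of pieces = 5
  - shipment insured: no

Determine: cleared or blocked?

Atomic conditions:
  dual-use technology: yes → true
  destination country ∈ {AU, CN, IN, MX}: MX is in the set → true
  declared value > 8938 USD: 34884 > 8938 is true
  NOT customs declaration filed: no → true
  recipient EORI number provided: yes → true
  hazmat-classified: yes → true
  export license on file: no → false
  NOT contains lithium batteries: no → true
  battery watt-hours ≥ 37 Wh: 217 ≥ 37 is true
  NOT shipment insured: no → true
  contains lithium batteries: no → false
  shipment insured: no → false
  gross weight < 753.8 kg: 367.2 < 753.8 is true
Combine:
[1.1.1.1] true → true = true
[1.1.1.2.2] true AND true = true
[1.1.1.2] true AND true = true
[1.1.1.3] exactly-one(true, false) = true
[1.1.1] true AND true AND true = true
[1.1.2.1.1.1] true → true = true
[1.1.2.1.1] NOT true = false
[1.1.2.1.2.1] false AND true = false
[1.1.2.1.2.2] true OR false = true
[1.1.2.1.2] false → true (antecedent false ⇒ implication holds) = true
[1.1.2.1] false AND true = false
[1.1.2] NOT false = true
[1.1] true AND true = true
[1] NOT true = false
[2] exactly-one(false, true) = true
[root] false AND true = false
Overall: false → blocked

Blocked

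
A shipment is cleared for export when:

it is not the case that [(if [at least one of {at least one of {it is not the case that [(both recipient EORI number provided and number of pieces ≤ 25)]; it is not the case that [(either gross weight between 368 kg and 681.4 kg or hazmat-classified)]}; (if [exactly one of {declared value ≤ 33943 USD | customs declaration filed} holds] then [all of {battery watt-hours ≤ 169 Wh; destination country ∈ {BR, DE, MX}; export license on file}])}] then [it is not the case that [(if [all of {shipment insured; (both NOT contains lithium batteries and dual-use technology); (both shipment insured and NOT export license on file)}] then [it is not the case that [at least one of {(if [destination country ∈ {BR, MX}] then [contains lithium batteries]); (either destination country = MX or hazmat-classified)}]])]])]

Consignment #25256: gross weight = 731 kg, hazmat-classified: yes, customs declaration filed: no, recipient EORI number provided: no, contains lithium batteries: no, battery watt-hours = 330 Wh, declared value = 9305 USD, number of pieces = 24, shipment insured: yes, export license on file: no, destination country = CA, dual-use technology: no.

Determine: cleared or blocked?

Atomic conditions:
  recipient EORI number provided: no → false
  number of pieces ≤ 25: 24 ≤ 25 is true
  gross weight between 368 kg and 681.4 kg: 731 in [368, 681.4] is false
  hazmat-classified: yes → true
  declared value ≤ 33943 USD: 9305 ≤ 33943 is true
  customs declaration filed: no → false
  battery watt-hours ≤ 169 Wh: 330 ≤ 169 is false
  destination country ∈ {BR, DE, MX}: CA is not in the set → false
  export license on file: no → false
  shipment insured: yes → true
  NOT contains lithium batteries: no → true
  dual-use technology: no → false
  NOT export license on file: no → true
  destination country ∈ {BR, MX}: CA is not in the set → false
  contains lithium batteries: no → false
  destination country = MX: CA == MX is false
Combine:
[1.1.1.1.1] false AND true = false
[1.1.1.1] NOT false = true
[1.1.1.2.1] false OR true = true
[1.1.1.2] NOT true = false
[1.1.1] true OR false = true
[1.1.2.1] exactly-one(true, false) = true
[1.1.2.2] false AND false AND false = false
[1.1.2] true → false = false
[1.1] true OR false = true
[1.2.1.1.2] true AND false = false
[1.2.1.1.3] true AND true = true
[1.2.1.1] true AND false AND true = false
[1.2.1.2.1.1] false → false (antecedent false ⇒ implication holds) = true
[1.2.1.2.1.2] false OR true = true
[1.2.1.2.1] true OR true = true
[1.2.1.2] NOT true = false
[1.2.1] false → false (antecedent false ⇒ implication holds) = true
[1.2] NOT true = false
[1] true → false = false
[root] NOT false = true
Overall: true → cleared

Cleared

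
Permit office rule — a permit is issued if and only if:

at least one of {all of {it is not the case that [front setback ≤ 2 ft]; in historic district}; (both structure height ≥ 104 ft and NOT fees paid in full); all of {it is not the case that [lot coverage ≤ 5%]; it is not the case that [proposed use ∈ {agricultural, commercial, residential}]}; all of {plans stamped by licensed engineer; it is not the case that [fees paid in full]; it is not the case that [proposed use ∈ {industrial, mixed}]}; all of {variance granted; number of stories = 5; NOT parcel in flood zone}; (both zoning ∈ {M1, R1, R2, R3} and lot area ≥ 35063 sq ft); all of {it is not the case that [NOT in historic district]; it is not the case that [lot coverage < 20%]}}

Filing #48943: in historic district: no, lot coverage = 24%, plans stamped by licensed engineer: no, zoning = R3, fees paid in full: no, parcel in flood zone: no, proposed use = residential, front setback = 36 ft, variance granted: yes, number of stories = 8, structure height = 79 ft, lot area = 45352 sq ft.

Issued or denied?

Atomic conditions:
  front setback ≤ 2 ft: 36 ≤ 2 is false
  in historic district: no → false
  structure height ≥ 104 ft: 79 ≥ 104 is false
  NOT fees paid in full: no → true
  lot coverage ≤ 5%: 24 ≤ 5 is false
  proposed use ∈ {agricultural, commercial, residential}: residential is in the set → true
  plans stamped by licensed engineer: no → false
  fees paid in full: no → false
  proposed use ∈ {industrial, mixed}: residential is not in the set → false
  variance granted: yes → true
  number of stories = 5: 8 == 5 is false
  NOT parcel in flood zone: no → true
  zoning ∈ {M1, R1, R2, R3}: R3 is in the set → true
  lot area ≥ 35063 sq ft: 45352 ≥ 35063 is true
  NOT in historic district: no → true
  lot coverage < 20%: 24 < 20 is false
Combine:
[1.1] NOT false = true
[1] true AND false = false
[2] false AND true = false
[3.1] NOT false = true
[3.2] NOT true = false
[3] true AND false = false
[4.2] NOT false = true
[4.3] NOT false = true
[4] false AND true AND true = false
[5] true AND false AND true = false
[6] true AND true = true
[7.1] NOT true = false
[7.2] NOT false = true
[7] false AND true = false
[root] false OR false OR false OR false OR false OR true OR false = true
Overall: true → issued

Issued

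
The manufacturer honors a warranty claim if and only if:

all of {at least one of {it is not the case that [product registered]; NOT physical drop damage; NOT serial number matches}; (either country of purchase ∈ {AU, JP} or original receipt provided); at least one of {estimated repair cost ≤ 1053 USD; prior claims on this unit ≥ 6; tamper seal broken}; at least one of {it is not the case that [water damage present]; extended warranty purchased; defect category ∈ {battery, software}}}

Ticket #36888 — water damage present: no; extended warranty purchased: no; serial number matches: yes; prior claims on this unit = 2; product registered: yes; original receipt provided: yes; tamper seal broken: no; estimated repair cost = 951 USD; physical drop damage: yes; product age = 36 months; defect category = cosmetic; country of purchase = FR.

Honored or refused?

Refused

Atomic conditions:
  product registered: yes → true
  NOT physical drop damage: yes → false
  NOT serial number matches: yes → false
  country of purchase ∈ {AU, JP}: FR is not in the set → false
  original receipt provided: yes → true
  estimated repair cost ≤ 1053 USD: 951 ≤ 1053 is true
  prior claims on this unit ≥ 6: 2 ≥ 6 is false
  tamper seal broken: no → false
  water damage present: no → false
  extended warranty purchased: no → false
  defect category ∈ {battery, software}: cosmetic is not in the set → false
Combine:
[1.1] NOT true = false
[1] false OR false OR false = false
[2] false OR true = true
[3] true OR false OR false = true
[4.1] NOT false = true
[4] true OR false OR false = true
[root] false AND true AND true AND true = false
Overall: false → refused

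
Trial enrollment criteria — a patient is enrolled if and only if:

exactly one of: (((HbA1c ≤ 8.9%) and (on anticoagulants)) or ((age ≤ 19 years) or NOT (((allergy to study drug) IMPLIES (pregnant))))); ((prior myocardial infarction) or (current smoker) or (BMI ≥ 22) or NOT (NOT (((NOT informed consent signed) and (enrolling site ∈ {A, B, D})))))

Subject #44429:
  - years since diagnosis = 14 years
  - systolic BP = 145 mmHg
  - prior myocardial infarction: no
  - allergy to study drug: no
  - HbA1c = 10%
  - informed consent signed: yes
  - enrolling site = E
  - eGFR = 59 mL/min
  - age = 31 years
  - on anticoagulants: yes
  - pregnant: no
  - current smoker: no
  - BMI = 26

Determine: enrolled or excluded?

Atomic conditions:
  HbA1c ≤ 8.9%: 10 ≤ 8.9 is false
  on anticoagulants: yes → true
  age ≤ 19 years: 31 ≤ 19 is false
  allergy to study drug: no → false
  pregnant: no → false
  prior myocardial infarction: no → false
  current smoker: no → false
  BMI ≥ 22: 26 ≥ 22 is true
  NOT informed consent signed: yes → false
  enrolling site ∈ {A, B, D}: E is not in the set → false
Combine:
[1.1] false AND true = false
[1.2.2.1] false → false (antecedent false ⇒ implication holds) = true
[1.2.2] NOT true = false
[1.2] false OR false = false
[1] false OR false = false
[2.4.1.1] false AND false = false
[2.4.1] NOT false = true
[2.4] NOT true = false
[2] false OR false OR true OR false = true
[root] exactly-one(false, true) = true
Overall: true → enrolled

Enrolled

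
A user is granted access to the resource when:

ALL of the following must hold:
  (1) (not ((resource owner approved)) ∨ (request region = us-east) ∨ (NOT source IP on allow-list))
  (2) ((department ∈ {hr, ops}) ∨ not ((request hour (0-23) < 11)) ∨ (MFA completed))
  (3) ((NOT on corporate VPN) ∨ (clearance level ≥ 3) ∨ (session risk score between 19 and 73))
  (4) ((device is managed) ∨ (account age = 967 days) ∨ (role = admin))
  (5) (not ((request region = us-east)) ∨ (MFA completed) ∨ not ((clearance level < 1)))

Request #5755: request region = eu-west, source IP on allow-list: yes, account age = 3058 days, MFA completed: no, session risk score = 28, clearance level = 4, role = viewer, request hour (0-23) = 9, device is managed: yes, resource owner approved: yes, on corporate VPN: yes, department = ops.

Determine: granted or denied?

Denied

Atomic conditions:
  resource owner approved: yes → true
  request region = us-east: eu-west == us-east is false
  NOT source IP on allow-list: yes → false
  department ∈ {hr, ops}: ops is in the set → true
  request hour (0-23) < 11: 9 < 11 is true
  MFA completed: no → false
  NOT on corporate VPN: yes → false
  clearance level ≥ 3: 4 ≥ 3 is true
  session risk score between 19 and 73: 28 in [19, 73] is true
  device is managed: yes → true
  account age = 967 days: 3058 == 967 is false
  role = admin: viewer == admin is false
  clearance level < 1: 4 < 1 is false
Combine:
[1.1] NOT true = false
[1] false OR false OR false = false
[2.2] NOT true = false
[2] true OR false OR false = true
[3] false OR true OR true = true
[4] true OR false OR false = true
[5.1] NOT false = true
[5.3] NOT false = true
[5] true OR false OR true = true
[root] false AND true AND true AND true AND true = false
Overall: false → denied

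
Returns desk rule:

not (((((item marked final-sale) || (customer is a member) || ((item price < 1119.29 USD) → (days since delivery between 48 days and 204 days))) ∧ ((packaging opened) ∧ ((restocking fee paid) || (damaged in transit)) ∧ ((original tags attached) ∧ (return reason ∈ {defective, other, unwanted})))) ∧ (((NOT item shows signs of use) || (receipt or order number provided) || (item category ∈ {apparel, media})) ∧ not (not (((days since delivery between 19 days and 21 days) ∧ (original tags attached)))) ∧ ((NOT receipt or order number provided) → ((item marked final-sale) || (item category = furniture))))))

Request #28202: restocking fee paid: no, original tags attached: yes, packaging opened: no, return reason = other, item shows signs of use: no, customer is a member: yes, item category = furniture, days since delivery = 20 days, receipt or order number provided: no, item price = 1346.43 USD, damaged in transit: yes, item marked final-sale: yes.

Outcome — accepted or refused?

Atomic conditions:
  item marked final-sale: yes → true
  customer is a member: yes → true
  item price < 1119.29 USD: 1346.43 < 1119.29 is false
  days since delivery between 48 days and 204 days: 20 in [48, 204] is false
  packaging opened: no → false
  restocking fee paid: no → false
  damaged in transit: yes → true
  original tags attached: yes → true
  return reason ∈ {defective, other, unwanted}: other is in the set → true
  NOT item shows signs of use: no → true
  receipt or order number provided: no → false
  item category ∈ {apparel, media}: furniture is not in the set → false
  days since delivery between 19 days and 21 days: 20 in [19, 21] is true
  NOT receipt or order number provided: no → true
  item category = furniture: furniture == furniture is true
Combine:
[1.1.1.3] false → false (antecedent false ⇒ implication holds) = true
[1.1.1] true OR true OR true = true
[1.1.2.2] false OR true = true
[1.1.2.3] true AND true = true
[1.1.2] false AND true AND true = false
[1.1] true AND false = false
[1.2.1] true OR false OR false = true
[1.2.2.1.1] true AND true = true
[1.2.2.1] NOT true = false
[1.2.2] NOT false = true
[1.2.3.2] true OR true = true
[1.2.3] true → true = true
[1.2] true AND true AND true = true
[1] false AND true = false
[root] NOT false = true
Overall: true → accepted

Accepted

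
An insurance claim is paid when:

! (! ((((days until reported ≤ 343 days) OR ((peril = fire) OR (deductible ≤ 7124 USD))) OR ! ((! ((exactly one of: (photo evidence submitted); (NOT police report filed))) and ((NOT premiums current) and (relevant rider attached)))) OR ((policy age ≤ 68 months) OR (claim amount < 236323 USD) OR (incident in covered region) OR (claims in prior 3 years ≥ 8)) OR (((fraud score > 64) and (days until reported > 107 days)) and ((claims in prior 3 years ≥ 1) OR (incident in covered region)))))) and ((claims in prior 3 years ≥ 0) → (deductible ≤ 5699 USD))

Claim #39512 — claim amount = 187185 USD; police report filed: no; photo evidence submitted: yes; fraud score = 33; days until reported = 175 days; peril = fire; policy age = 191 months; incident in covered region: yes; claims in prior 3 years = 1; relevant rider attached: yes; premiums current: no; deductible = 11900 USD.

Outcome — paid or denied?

Denied

Atomic conditions:
  days until reported ≤ 343 days: 175 ≤ 343 is true
  peril = fire: fire == fire is true
  deductible ≤ 7124 USD: 11900 ≤ 7124 is false
  photo evidence submitted: yes → true
  NOT police report filed: no → true
  NOT premiums current: no → true
  relevant rider attached: yes → true
  policy age ≤ 68 months: 191 ≤ 68 is false
  claim amount < 236323 USD: 187185 < 236323 is true
  incident in covered region: yes → true
  claims in prior 3 years ≥ 8: 1 ≥ 8 is false
  fraud score > 64: 33 > 64 is false
  days until reported > 107 days: 175 > 107 is true
  claims in prior 3 years ≥ 1: 1 ≥ 1 is true
  claims in prior 3 years ≥ 0: 1 ≥ 0 is true
  deductible ≤ 5699 USD: 11900 ≤ 5699 is false
Combine:
[1.1.1.1.2] true OR false = true
[1.1.1.1] true OR true = true
[1.1.1.2.1.1.1] exactly-one(true, true) = false
[1.1.1.2.1.1] NOT false = true
[1.1.1.2.1.2] true AND true = true
[1.1.1.2.1] true AND true = true
[1.1.1.2] NOT true = false
[1.1.1.3] false OR true OR true OR false = true
[1.1.1.4.1] false AND true = false
[1.1.1.4.2] true OR true = true
[1.1.1.4] false AND true = false
[1.1.1] true OR false OR true OR false = true
[1.1] NOT true = false
[1] NOT false = true
[2] true → false = false
[root] true AND false = false
Overall: false → denied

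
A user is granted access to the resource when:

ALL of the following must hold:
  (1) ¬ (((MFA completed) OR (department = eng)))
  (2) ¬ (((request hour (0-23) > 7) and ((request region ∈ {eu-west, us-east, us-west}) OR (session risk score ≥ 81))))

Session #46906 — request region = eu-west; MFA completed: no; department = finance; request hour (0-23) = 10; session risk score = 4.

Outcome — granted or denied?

Denied

Atomic conditions:
  MFA completed: no → false
  department = eng: finance == eng is false
  request hour (0-23) > 7: 10 > 7 is true
  request region ∈ {eu-west, us-east, us-west}: eu-west is in the set → true
  session risk score ≥ 81: 4 ≥ 81 is false
Combine:
[1.1] false OR false = false
[1] NOT false = true
[2.1.2] true OR false = true
[2.1] true AND true = true
[2] NOT true = false
[root] true AND false = false
Overall: false → denied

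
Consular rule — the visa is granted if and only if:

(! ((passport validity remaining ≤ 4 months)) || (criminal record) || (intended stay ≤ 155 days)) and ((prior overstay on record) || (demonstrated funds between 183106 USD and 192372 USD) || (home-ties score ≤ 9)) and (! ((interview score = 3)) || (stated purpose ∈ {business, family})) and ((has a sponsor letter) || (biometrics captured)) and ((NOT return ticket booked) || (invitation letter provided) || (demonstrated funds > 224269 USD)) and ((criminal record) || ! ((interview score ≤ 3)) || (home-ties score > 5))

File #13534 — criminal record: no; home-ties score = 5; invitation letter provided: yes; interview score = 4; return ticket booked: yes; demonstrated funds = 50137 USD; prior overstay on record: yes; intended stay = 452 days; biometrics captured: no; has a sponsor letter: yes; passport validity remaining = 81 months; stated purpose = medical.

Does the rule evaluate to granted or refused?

Atomic conditions:
  passport validity remaining ≤ 4 months: 81 ≤ 4 is false
  criminal record: no → false
  intended stay ≤ 155 days: 452 ≤ 155 is false
  prior overstay on record: yes → true
  demonstrated funds between 183106 USD and 192372 USD: 50137 in [183106, 192372] is false
  home-ties score ≤ 9: 5 ≤ 9 is true
  interview score = 3: 4 == 3 is false
  stated purpose ∈ {business, family}: medical is not in the set → false
  has a sponsor letter: yes → true
  biometrics captured: no → false
  NOT return ticket booked: yes → false
  invitation letter provided: yes → true
  demonstrated funds > 224269 USD: 50137 > 224269 is false
  interview score ≤ 3: 4 ≤ 3 is false
  home-ties score > 5: 5 > 5 is false
Combine:
[1.1] NOT false = true
[1] true OR false OR false = true
[2] true OR false OR true = true
[3.1] NOT false = true
[3] true OR false = true
[4] true OR false = true
[5] false OR true OR false = true
[6.2] NOT false = true
[6] false OR true OR false = true
[root] true AND true AND true AND true AND true AND true = true
Overall: true → granted

Granted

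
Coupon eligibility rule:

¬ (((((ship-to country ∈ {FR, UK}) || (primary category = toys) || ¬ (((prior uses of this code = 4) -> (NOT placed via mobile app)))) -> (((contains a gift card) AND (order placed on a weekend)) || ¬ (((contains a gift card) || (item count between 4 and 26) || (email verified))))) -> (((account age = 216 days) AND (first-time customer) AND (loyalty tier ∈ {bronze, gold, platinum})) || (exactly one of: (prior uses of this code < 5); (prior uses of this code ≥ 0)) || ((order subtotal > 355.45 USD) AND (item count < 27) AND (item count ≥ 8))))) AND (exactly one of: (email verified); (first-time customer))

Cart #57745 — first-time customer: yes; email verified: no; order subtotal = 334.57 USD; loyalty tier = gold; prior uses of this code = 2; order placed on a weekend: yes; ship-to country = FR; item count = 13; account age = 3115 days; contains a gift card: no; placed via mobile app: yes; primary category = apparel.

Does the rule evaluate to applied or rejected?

Rejected

Atomic conditions:
  ship-to country ∈ {FR, UK}: FR is in the set → true
  primary category = toys: apparel == toys is false
  prior uses of this code = 4: 2 == 4 is false
  NOT placed via mobile app: yes → false
  contains a gift card: no → false
  order placed on a weekend: yes → true
  item count between 4 and 26: 13 in [4, 26] is true
  email verified: no → false
  account age = 216 days: 3115 == 216 is false
  first-time customer: yes → true
  loyalty tier ∈ {bronze, gold, platinum}: gold is in the set → true
  prior uses of this code < 5: 2 < 5 is true
  prior uses of this code ≥ 0: 2 ≥ 0 is true
  order subtotal > 355.45 USD: 334.57 > 355.45 is false
  item count < 27: 13 < 27 is true
  item count ≥ 8: 13 ≥ 8 is true
Combine:
[1.1.1.1.3.1] false → false (antecedent false ⇒ implication holds) = true
[1.1.1.1.3] NOT true = false
[1.1.1.1] true OR false OR false = true
[1.1.1.2.1] false AND true = false
[1.1.1.2.2.1] false OR true OR false = true
[1.1.1.2.2] NOT true = false
[1.1.1.2] false OR false = false
[1.1.1] true → false = false
[1.1.2.1] false AND true AND true = false
[1.1.2.2] exactly-one(true, true) = false
[1.1.2.3] false AND true AND true = false
[1.1.2] false OR false OR false = false
[1.1] false → false (antecedent false ⇒ implication holds) = true
[1] NOT true = false
[2] exactly-one(false, true) = true
[root] false AND true = false
Overall: false → rejected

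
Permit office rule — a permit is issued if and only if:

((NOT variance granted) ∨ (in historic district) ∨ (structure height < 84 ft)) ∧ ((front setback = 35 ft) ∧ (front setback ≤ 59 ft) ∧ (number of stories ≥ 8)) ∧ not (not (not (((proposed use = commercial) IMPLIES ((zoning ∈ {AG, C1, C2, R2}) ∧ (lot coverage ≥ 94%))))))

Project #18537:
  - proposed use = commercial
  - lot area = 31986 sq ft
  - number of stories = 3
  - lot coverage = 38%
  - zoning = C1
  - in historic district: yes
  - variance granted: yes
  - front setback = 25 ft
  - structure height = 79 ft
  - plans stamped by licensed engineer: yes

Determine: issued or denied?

Atomic conditions:
  NOT variance granted: yes → false
  in historic district: yes → true
  structure height < 84 ft: 79 < 84 is true
  front setback = 35 ft: 25 == 35 is false
  front setback ≤ 59 ft: 25 ≤ 59 is true
  number of stories ≥ 8: 3 ≥ 8 is false
  proposed use = commercial: commercial == commercial is true
  zoning ∈ {AG, C1, C2, R2}: C1 is in the set → true
  lot coverage ≥ 94%: 38 ≥ 94 is false
Combine:
[1] false OR true OR true = true
[2] false AND true AND false = false
[3.1.1.1.2] true AND false = false
[3.1.1.1] true → false = false
[3.1.1] NOT false = true
[3.1] NOT true = false
[3] NOT false = true
[root] true AND false AND true = false
Overall: false → denied

Denied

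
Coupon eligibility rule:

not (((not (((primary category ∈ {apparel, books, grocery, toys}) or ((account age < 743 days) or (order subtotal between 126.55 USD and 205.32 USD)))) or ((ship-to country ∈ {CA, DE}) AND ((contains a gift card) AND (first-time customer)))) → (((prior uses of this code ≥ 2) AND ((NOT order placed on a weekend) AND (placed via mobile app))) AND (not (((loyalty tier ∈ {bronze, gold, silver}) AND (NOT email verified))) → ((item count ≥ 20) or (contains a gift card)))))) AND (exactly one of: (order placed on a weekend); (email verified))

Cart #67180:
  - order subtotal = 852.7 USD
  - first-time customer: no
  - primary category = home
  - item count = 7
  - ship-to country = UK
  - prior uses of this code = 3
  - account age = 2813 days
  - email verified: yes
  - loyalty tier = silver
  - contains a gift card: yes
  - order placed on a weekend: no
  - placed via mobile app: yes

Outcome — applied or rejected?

Atomic conditions:
  primary category ∈ {apparel, books, grocery, toys}: home is not in the set → false
  account age < 743 days: 2813 < 743 is false
  order subtotal between 126.55 USD and 205.32 USD: 852.7 in [126.55, 205.32] is false
  ship-to country ∈ {CA, DE}: UK is not in the set → false
  contains a gift card: yes → true
  first-time customer: no → false
  prior uses of this code ≥ 2: 3 ≥ 2 is true
  NOT order placed on a weekend: no → true
  placed via mobile app: yes → true
  loyalty tier ∈ {bronze, gold, silver}: silver is in the set → true
  NOT email verified: yes → false
  item count ≥ 20: 7 ≥ 20 is false
  order placed on a weekend: no → false
  email verified: yes → true
Combine:
[1.1.1.1.1.2] false OR false = false
[1.1.1.1.1] false OR false = false
[1.1.1.1] NOT false = true
[1.1.1.2.2] true AND false = false
[1.1.1.2] false AND false = false
[1.1.1] true OR false = true
[1.1.2.1.2] true AND true = true
[1.1.2.1] true AND true = true
[1.1.2.2.1.1] true AND false = false
[1.1.2.2.1] NOT false = true
[1.1.2.2.2] false OR true = true
[1.1.2.2] true → true = true
[1.1.2] true AND true = true
[1.1] true → true = true
[1] NOT true = false
[2] exactly-one(false, true) = true
[root] false AND true = false
Overall: false → rejected

Rejected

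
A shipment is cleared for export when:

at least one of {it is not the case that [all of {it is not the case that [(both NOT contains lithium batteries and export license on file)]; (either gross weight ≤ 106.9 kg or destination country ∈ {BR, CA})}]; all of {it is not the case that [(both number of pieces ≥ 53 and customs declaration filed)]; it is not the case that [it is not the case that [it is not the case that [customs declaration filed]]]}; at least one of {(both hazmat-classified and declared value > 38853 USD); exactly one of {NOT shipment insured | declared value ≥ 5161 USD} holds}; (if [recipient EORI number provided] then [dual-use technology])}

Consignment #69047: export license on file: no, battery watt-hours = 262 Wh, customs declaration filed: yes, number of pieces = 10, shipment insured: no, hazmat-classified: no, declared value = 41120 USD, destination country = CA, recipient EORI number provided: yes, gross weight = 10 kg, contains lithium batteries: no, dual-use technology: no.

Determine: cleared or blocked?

Atomic conditions:
  NOT contains lithium batteries: no → true
  export license on file: no → false
  gross weight ≤ 106.9 kg: 10 ≤ 106.9 is true
  destination country ∈ {BR, CA}: CA is in the set → true
  number of pieces ≥ 53: 10 ≥ 53 is false
  customs declaration filed: yes → true
  hazmat-classified: no → false
  declared value > 38853 USD: 41120 > 38853 is true
  NOT shipment insured: no → true
  declared value ≥ 5161 USD: 41120 ≥ 5161 is true
  recipient EORI number provided: yes → true
  dual-use technology: no → false
Combine:
[1.1.1.1] true AND false = false
[1.1.1] NOT false = true
[1.1.2] true OR true = true
[1.1] true AND true = true
[1] NOT true = false
[2.1.1] false AND true = false
[2.1] NOT false = true
[2.2.1.1] NOT true = false
[2.2.1] NOT false = true
[2.2] NOT true = false
[2] true AND false = false
[3.1] false AND true = false
[3.2] exactly-one(true, true) = false
[3] false OR false = false
[4] true → false = false
[root] false OR false OR false OR false = false
Overall: false → blocked

Blocked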